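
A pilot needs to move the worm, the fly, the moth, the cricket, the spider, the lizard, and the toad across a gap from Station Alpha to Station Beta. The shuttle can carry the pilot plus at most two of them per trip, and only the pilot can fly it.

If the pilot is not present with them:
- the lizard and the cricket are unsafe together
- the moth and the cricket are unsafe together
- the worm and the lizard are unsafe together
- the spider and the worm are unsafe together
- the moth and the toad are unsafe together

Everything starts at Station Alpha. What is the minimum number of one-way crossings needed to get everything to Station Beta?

Whatever the first load, the items left behind include a forbidden pair without the pilot. No opening move is safe, so no plan exists.

impossible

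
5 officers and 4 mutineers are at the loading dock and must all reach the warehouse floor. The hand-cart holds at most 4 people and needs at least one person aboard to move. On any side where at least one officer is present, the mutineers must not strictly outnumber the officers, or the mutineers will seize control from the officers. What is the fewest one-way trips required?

5

Counting alone: each trip to the warehouse floor takes at most 4 across and each return brings at least 1 back, so after t trips out (and t−1 returns) at most 4t − (t−1) of the 9 are across; that first reaches 9 at t = 3, so at least 5 crossings are needed.
The plan below uses exactly 5 crossings, so it is optimal:
1. 3 mutineers → the warehouse floor.  (the loading dock: 5O 1M; the warehouse floor: 0O 3M)
2. 1 mutineer ← the loading dock.  (the loading dock: 5O 2M; the warehouse floor: 0O 2M)
3. 3 officers and 1 mutineer → the warehouse floor.  (the loading dock: 2O 1M; the warehouse floor: 3O 3M)
4. 1 mutineer ← the loading dock.  (the loading dock: 2O 2M; the warehouse floor: 3O 2M)
5. 2 officers and 2 mutineers → the warehouse floor.  (the loading dock: 0O 0M; the warehouse floor: 5O 4M)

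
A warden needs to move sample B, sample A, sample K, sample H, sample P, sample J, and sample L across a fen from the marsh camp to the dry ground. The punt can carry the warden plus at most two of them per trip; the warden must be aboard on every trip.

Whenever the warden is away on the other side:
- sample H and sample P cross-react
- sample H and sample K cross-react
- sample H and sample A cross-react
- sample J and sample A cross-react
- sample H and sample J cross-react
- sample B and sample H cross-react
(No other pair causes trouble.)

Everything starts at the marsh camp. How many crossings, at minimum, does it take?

11

Counting alone: the warden can take at most 2 across per trip to the dry ground, so moving all 7 needs at least 4 loaded trips out, with a return between consecutive ones — at least 7 crossings.
The safety rule pushes this higher. Following every safe sequence of crossings, the most of the 7 that can be at the dry ground as the punt arrives there on crossings 7, 9 is 5, 6 respectively — never all 7.
So no plan with fewer than 11 crossings exists, and this one achieves 11:
1. Warden goes to the dry ground with sample A and sample H.  [the marsh camp: sample B, sample J, sample K, sample L, sample P | the dry ground: sample A, sample H]
2. Warden goes back to the marsh camp with sample A.  [the marsh camp: sample A, sample B, sample J, sample K, sample L, sample P | the dry ground: sample H]
3. Warden goes to the dry ground with sample A and sample B.  [the marsh camp: sample J, sample K, sample L, sample P | the dry ground: sample A, sample B, sample H]
4. Warden goes back to the marsh camp with sample H.  [the marsh camp: sample H, sample J, sample K, sample L, sample P | the dry ground: sample A, sample B]
5. Warden goes to the dry ground with sample H and sample K.  [the marsh camp: sample J, sample L, sample P | the dry ground: sample A, sample B, sample H, sample K]
6. Warden goes back to the marsh camp with sample H.  [the marsh camp: sample H, sample J, sample L, sample P | the dry ground: sample A, sample B, sample K]
7. Warden goes to the dry ground with sample H and sample P.  [the marsh camp: sample J, sample L | the dry ground: sample A, sample B, sample H, sample K, sample P]
8. Warden goes back to the marsh camp with sample H.  [the marsh camp: sample H, sample J, sample L | the dry ground: sample A, sample B, sample K, sample P]
9. Warden goes to the dry ground with sample H and sample L.  [the marsh camp: sample J | the dry ground: sample A, sample B, sample H, sample K, sample L, sample P]
10. Warden goes back to the marsh camp with sample H.  [the marsh camp: sample H, sample J | the dry ground: sample A, sample B, sample K, sample L, sample P]
11. Warden goes to the dry ground with sample H and sample J.  [the marsh camp: — | the dry ground: sample A, sample B, sample H, sample J, sample K, sample L, sample P]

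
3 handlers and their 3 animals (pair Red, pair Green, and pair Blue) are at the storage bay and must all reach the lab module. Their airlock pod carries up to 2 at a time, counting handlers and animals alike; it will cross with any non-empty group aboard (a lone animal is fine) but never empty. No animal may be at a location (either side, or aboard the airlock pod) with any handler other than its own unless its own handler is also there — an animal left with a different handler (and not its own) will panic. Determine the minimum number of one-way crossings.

Counting alone: each trip to the lab module takes at most 2 across and each return brings at least 1 back, so after t trips out (and t−1 returns) at most 2t − (t−1) of the 6 are across; that first reaches 6 at t = 5, so at least 9 crossings are needed.
The safety rule pushes this higher. Following every safe sequence of crossings, the most of the 6 that can be at the lab module as the airlock pod arrives there on crossing 9 is 5 — never all 6.
So no plan with fewer than 11 crossings exists, and this one achieves 11:
1. animal Red and handler Red cross → the lab module.
2. handler Red crosses ← the storage bay.
3. animal Blue and animal Green cross → the lab module.
4. animal Red crosses ← the storage bay.
5. handler Blue and handler Green cross → the lab module.
6. animal Green and handler Green cross ← the storage bay.
7. handler Green and handler Red cross → the lab module.
8. animal Blue crosses ← the storage bay.
9. animal Green and animal Red cross → the lab module.
10. handler Blue crosses ← the storage bay.
11. animal Blue and handler Blue cross → the lab module.

11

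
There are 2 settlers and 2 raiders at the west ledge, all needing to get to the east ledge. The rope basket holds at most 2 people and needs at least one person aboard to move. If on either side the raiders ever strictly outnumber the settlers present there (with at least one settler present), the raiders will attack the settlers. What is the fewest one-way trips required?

5

Counting alone: each trip to the east ledge takes at most 2 across and each return brings at least 1 back, so after t trips out (and t−1 returns) at most 2t − (t−1) of the 4 are across; that first reaches 4 at t = 3, so at least 5 crossings are needed.
The plan below uses exactly 5 crossings, so it is optimal:
1. 2 raiders → the east ledge.  (the west ledge: 2S 0R; the east ledge: 0S 2R)
2. 1 raider ← the west ledge.  (the west ledge: 2S 1R; the east ledge: 0S 1R)
3. 2 settlers → the east ledge.  (the west ledge: 0S 1R; the east ledge: 2S 1R)
4. 1 raider ← the west ledge.  (the west ledge: 0S 2R; the east ledge: 2S 0R)
5. 2 raiders → the east ledge.  (the west ledge: 0S 0R; the east ledge: 2S 2R)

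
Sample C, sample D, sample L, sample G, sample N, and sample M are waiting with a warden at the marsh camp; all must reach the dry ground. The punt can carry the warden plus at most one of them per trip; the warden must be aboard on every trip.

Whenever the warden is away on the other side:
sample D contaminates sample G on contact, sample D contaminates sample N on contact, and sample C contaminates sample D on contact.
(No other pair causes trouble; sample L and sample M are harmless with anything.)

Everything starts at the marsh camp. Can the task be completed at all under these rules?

No

Following every safe sequence of crossings from the start, the most of the 6 that can be at the dry ground as the punt arrives there on crossings 1, 3, 5, 7 is 1, 2, 3, 4 respectively; the best ever achieved is 4 of 6.
From crossing 9 on, no configuration arises that was not already reachable earlier: only 36 distinct safe configurations (who is on which side, and where the punt is) can ever be reached, none of them has everyone across, and every continuation just revisits them. So no valid plan exists.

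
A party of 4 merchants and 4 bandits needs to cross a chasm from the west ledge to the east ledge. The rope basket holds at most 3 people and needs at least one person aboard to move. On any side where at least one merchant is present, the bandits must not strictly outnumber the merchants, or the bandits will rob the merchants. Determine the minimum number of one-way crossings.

9

Counting alone: each trip to the east ledge takes at most 3 across and each return brings at least 1 back, so after t trips out (and t−1 returns) at most 3t − (t−1) of the 8 are across; that first reaches 8 at t = 4, so at least 7 crossings are needed.
The safety rule pushes this higher. Following every safe sequence of crossings, the most of the 8 that can be at the east ledge as the rope basket arrives there on crossing 7 is 7 — never all 8.
So no plan with fewer than 9 crossings exists, and this one achieves 9:
1. 2 bandits → the east ledge.  (the west ledge: 4M 2B; the east ledge: 0M 2B)
2. 1 bandit ← the west ledge.  (the west ledge: 4M 3B; the east ledge: 0M 1B)
3. 3 bandits → the east ledge.  (the west ledge: 4M 0B; the east ledge: 0M 4B)
4. 1 bandit ← the west ledge.  (the west ledge: 4M 1B; the east ledge: 0M 3B)
5. 3 merchants → the east ledge.  (the west ledge: 1M 1B; the east ledge: 3M 3B)
6. 1 merchant and 1 bandit ← the west ledge.  (the west ledge: 2M 2B; the east ledge: 2M 2B)
7. 2 merchants → the east ledge.  (the west ledge: 0M 2B; the east ledge: 4M 2B)
8. 1 bandit ← the west ledge.  (the west ledge: 0M 3B; the east ledge: 4M 1B)
9. 3 bandits → the east ledge.  (the west ledge: 0M 0B; the east ledge: 4M 4B)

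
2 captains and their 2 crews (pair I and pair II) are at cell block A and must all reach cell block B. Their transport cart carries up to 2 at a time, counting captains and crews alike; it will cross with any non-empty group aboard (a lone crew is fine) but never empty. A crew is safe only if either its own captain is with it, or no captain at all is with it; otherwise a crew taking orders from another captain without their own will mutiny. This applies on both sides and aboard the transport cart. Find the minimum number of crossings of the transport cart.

5

Counting alone: each trip to cell block B takes at most 2 across and each return brings at least 1 back, so after t trips out (and t−1 returns) at most 2t − (t−1) of the 4 are across; that first reaches 4 at t = 3, so at least 5 crossings are needed.
The plan below uses exactly 5 crossings, so it is optimal:
1. captain I and crew I cross → cell block B.
2. captain I crosses ← cell block A.
3. captain I and captain II cross → cell block B.
4. captain II crosses ← cell block A.
5. captain II and crew II cross → cell block B.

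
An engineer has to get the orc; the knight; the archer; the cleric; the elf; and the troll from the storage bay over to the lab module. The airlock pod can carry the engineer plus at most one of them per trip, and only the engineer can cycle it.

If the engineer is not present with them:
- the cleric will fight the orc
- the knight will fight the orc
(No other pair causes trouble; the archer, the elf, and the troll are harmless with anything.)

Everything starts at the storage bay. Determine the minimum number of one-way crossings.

Counting alone: the engineer can take at most 1 across per trip to the lab module, so moving all 6 needs at least 6 loaded trips out, with a return between consecutive ones — at least 11 crossings.
The safety rule pushes this higher. Following every safe sequence of crossings, the most of the 6 that can be at the lab module as the airlock pod arrives there on crossing 11 is 5 — never all 6.
So no plan with fewer than 13 crossings exists, and this one achieves 13:
1. Engineer goes to the lab module with the orc.
2. Engineer goes back to the storage bay alone.
3. Engineer goes to the lab module with the knight.
4. Engineer goes back to the storage bay with the orc.
5. Engineer goes to the lab module with the cleric.
6. Engineer goes back to the storage bay alone.
7. Engineer goes to the lab module with the archer.
8. Engineer goes back to the storage bay alone.
9. Engineer goes to the lab module with the elf.
10. Engineer goes back to the storage bay alone.
11. Engineer goes to the lab module with the troll.
12. Engineer goes back to the storage bay alone.
13. Engineer goes to the lab module with the orc.

13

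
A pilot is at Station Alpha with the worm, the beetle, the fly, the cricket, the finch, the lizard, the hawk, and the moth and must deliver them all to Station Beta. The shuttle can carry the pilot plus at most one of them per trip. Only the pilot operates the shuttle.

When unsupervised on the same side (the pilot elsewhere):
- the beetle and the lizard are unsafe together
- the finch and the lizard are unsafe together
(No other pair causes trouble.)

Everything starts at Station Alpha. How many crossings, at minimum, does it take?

17

Counting alone: the pilot can take at most 1 across per trip to Station Beta, so moving all 8 needs at least 8 loaded trips out, with a return between consecutive ones — at least 15 crossings.
The safety rule pushes this higher. Following every safe sequence of crossings, the most of the 8 that can be at Station Beta as the shuttle arrives there on crossing 15 is 7 — never all 8.
So no plan with fewer than 17 crossings exists, and this one achieves 17:
1. Pilot goes to Station Beta with the lizard.  [Station Alpha: the beetle, the cricket, the finch, the fly, the hawk, the moth, the worm | Station Beta: the lizard]
2. Pilot goes back to Station Alpha alone.  [Station Alpha: the beetle, the cricket, the finch, the fly, the hawk, the moth, the worm | Station Beta: the lizard]
3. Pilot goes to Station Beta with the worm.  [Station Alpha: the beetle, the cricket, the finch, the fly, the hawk, the moth | Station Beta: the lizard, the worm]
4. Pilot goes back to Station Alpha alone.  [Station Alpha: the beetle, the cricket, the finch, the fly, the hawk, the moth | Station Beta: the lizard, the worm]
5. Pilot goes to Station Beta with the beetle.  [Station Alpha: the cricket, the finch, the fly, the hawk, the moth | Station Beta: the beetle, the lizard, the worm]
6. Pilot goes back to Station Alpha with the lizard.  [Station Alpha: the cricket, the finch, the fly, the hawk, the lizard, the moth | Station Beta: the beetle, the worm]
7. Pilot goes to Station Beta with the finch.  [Station Alpha: the cricket, the fly, the hawk, the lizard, the moth | Station Beta: the beetle, the finch, the worm]
8. Pilot goes back to Station Alpha alone.  [Station Alpha: the cricket, the fly, the hawk, the lizard, the moth | Station Beta: the beetle, the finch, the worm]
9. Pilot goes to Station Beta with the fly.  [Station Alpha: the cricket, the hawk, the lizard, the moth | Station Beta: the beetle, the finch, the fly, the worm]
10. Pilot goes back to Station Alpha alone.  [Station Alpha: the cricket, the hawk, the lizard, the moth | Station Beta: the beetle, the finch, the fly, the worm]
11. Pilot goes to Station Beta with the cricket.  [Station Alpha: the hawk, the lizard, the moth | Station Beta: the beetle, the cricket, the finch, the fly, the worm]
12. Pilot goes back to Station Alpha alone.  [Station Alpha: the hawk, the lizard, the moth | Station Beta: the beetle, the cricket, the finch, the fly, the worm]
13. Pilot goes to Station Beta with the hawk.  [Station Alpha: the lizard, the moth | Station Beta: the beetle, the cricket, the finch, the fly, the hawk, the worm]
14. Pilot goes back to Station Alpha alone.  [Station Alpha: the lizard, the moth | Station Beta: the beetle, the cricket, the finch, the fly, the hawk, the worm]
15. Pilot goes to Station Beta with the moth.  [Station Alpha: the lizard | Station Beta: the beetle, the cricket, the finch, the fly, the hawk, the moth, the worm]
16. Pilot goes back to Station Alpha alone.  [Station Alpha: the lizard | Station Beta: the beetle, the cricket, the finch, the fly, the hawk, the moth, the worm]
17. Pilot goes to Station Beta with the lizard.  [Station Alpha: — | Station Beta: the beetle, the cricket, the finch, the fly, the hawk, the lizard, the moth, the worm]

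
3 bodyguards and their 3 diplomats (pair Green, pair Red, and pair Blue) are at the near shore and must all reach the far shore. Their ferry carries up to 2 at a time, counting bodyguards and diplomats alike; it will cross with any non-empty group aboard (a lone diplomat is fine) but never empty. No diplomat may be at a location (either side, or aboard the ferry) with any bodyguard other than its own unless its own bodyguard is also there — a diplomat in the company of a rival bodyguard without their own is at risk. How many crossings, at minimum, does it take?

11

Counting alone: each trip to the far shore takes at most 2 across and each return brings at least 1 back, so after t trips out (and t−1 returns) at most 2t − (t−1) of the 6 are across; that first reaches 6 at t = 5, so at least 9 crossings are needed.
The safety rule pushes this higher. Following every safe sequence of crossings, the most of the 6 that can be at the far shore as the ferry arrives there on crossing 9 is 5 — never all 6.
So no plan with fewer than 11 crossings exists, and this one achieves 11:
1. bodyguard Green and diplomat Green cross → the far shore.
2. bodyguard Green crosses ← the near shore.
3. diplomat Blue and diplomat Red cross → the far shore.
4. diplomat Green crosses ← the near shore.
5. bodyguard Blue and bodyguard Red cross → the far shore.
6. bodyguard Red and diplomat Red cross ← the near shore.
7. bodyguard Green and bodyguard Red cross → the far shore.
8. diplomat Blue crosses ← the near shore.
9. diplomat Green and diplomat Red cross → the far shore.
10. bodyguard Blue crosses ← the near shore.
11. bodyguard Blue and diplomat Blue cross → the far shore.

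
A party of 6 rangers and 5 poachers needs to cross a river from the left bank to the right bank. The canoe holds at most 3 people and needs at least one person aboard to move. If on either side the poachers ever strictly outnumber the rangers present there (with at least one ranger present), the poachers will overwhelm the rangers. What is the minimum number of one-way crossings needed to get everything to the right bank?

Counting alone: each trip to the right bank takes at most 3 across and each return brings at least 1 back, so after t trips out (and t−1 returns) at most 3t − (t−1) of the 11 are across; that first reaches 11 at t = 5, so at least 9 crossings are needed.
The plan below uses exactly 9 crossings, so it is optimal:
1. 3 poachers → the right bank.  (the left bank: 6R 2P; the right bank: 0R 3P)
2. 1 poacher ← the left bank.  (the left bank: 6R 3P; the right bank: 0R 2P)
3. 3 rangers → the right bank.  (the left bank: 3R 3P; the right bank: 3R 2P)
4. 1 ranger ← the left bank.  (the left bank: 4R 3P; the right bank: 2R 2P)
5. 2 rangers and 1 poacher → the right bank.  (the left bank: 2R 2P; the right bank: 4R 3P)
6. 1 ranger ← the left bank.  (the left bank: 3R 2P; the right bank: 3R 3P)
7. 2 rangers and 1 poacher → the right bank.  (the left bank: 1R 1P; the right bank: 5R 4P)
8. 1 ranger ← the left bank.  (the left bank: 2R 1P; the right bank: 4R 4P)
9. 2 rangers and 1 poacher → the right bank.  (the left bank: 0R 0P; the right bank: 6R 5P)

9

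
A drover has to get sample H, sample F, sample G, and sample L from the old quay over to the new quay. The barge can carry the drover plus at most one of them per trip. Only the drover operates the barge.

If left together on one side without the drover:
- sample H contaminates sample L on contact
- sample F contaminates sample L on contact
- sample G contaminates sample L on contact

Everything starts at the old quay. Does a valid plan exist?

No

Following every safe sequence of crossings from the start, the most of the 4 that can be at the new quay as the barge arrives there on crossings 1, 3 is 1, 2 respectively; the best ever achieved is 2 of 4.
From crossing 5 on, no configuration arises that was not already reachable earlier: only 9 distinct safe configurations (who is on which side, and where the barge is) can ever be reached, none of them has everyone across, and every continuation just revisits them. So no valid plan exists.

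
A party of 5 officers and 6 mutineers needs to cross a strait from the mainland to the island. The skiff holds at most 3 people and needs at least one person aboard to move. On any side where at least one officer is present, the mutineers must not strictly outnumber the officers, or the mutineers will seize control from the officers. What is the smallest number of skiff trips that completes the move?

impossible

The mutineers already outnumber the officers at the mainland before anyone moves, so the starting position itself is disallowed.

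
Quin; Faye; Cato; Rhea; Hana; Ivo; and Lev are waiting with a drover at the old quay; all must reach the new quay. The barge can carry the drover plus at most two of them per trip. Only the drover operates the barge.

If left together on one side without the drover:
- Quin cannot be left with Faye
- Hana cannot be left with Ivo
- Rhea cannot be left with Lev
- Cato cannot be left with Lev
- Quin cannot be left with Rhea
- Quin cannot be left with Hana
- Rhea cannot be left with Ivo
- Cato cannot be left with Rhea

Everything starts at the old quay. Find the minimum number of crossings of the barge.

Whatever the first load, the items left behind include a forbidden pair without the drover. No opening move is safe, so no plan exists.

impossible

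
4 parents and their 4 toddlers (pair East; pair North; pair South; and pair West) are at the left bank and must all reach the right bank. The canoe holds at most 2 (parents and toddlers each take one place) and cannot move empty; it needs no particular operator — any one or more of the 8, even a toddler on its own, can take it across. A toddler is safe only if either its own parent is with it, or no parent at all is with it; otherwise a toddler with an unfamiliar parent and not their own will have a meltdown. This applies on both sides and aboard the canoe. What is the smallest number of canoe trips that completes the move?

Following every safe sequence of crossings from the start, the most of the 8 that can be at the right bank as the canoe arrives there on crossings 1, 3, 5 is 2, 3, 4 respectively; the best ever achieved is 4 of 8.
From crossing 7 on, no configuration arises that was not already reachable earlier: only 44 distinct safe configurations (who is on which side, and where the canoe is) can ever be reached, none of them has everyone across, and every continuation just revisits them. So no valid plan exists.

impossible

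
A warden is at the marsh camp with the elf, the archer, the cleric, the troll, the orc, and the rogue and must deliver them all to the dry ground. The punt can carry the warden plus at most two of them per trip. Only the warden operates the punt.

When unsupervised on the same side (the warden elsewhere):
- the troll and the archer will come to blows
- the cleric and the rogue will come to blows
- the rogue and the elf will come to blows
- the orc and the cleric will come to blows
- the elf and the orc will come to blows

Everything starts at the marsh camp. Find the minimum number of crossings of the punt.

impossible

Whatever the first load, the items left behind include a forbidden pair without the warden. No opening move is safe, so no plan exists.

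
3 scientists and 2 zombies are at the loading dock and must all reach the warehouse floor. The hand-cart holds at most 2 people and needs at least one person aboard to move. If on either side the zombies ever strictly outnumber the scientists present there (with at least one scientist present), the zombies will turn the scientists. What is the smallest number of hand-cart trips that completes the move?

7

Counting alone: each trip to the warehouse floor takes at most 2 across and each return brings at least 1 back, so after t trips out (and t−1 returns) at most 2t − (t−1) of the 5 are across; that first reaches 5 at t = 4, so at least 7 crossings are needed.
The plan below uses exactly 7 crossings, so it is optimal:
1. 2 zombies → the warehouse floor.  (the loading dock: 3S 0Z; the warehouse floor: 0S 2Z)
2. 1 zombie ← the loading dock.  (the loading dock: 3S 1Z; the warehouse floor: 0S 1Z)
3. 2 scientists → the warehouse floor.  (the loading dock: 1S 1Z; the warehouse floor: 2S 1Z)
4. 1 scientist ← the loading dock.  (the loading dock: 2S 1Z; the warehouse floor: 1S 1Z)
5. 1 scientist and 1 zombie → the warehouse floor.  (the loading dock: 1S 0Z; the warehouse floor: 2S 2Z)
6. 1 zombie ← the loading dock.  (the loading dock: 1S 1Z; the warehouse floor: 2S 1Z)
7. 1 scientist and 1 zombie → the warehouse floor.  (the loading dock: 0S 0Z; the warehouse floor: 3S 2Z)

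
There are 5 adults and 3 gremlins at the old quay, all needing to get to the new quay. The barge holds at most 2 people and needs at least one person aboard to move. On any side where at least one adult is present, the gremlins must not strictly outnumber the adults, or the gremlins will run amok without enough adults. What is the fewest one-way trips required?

Counting alone: each trip to the new quay takes at most 2 across and each return brings at least 1 back, so after t trips out (and t−1 returns) at most 2t − (t−1) of the 8 are across; that first reaches 8 at t = 7, so at least 13 crossings are needed.
The plan below uses exactly 13 crossings, so it is optimal:
1. 2 gremlins → the new quay.  (the old quay: 5A 1G; the new quay: 0A 2G)
2. 1 gremlin ← the old quay.  (the old quay: 5A 2G; the new quay: 0A 1G)
3. 2 gremlins → the new quay.  (the old quay: 5A 0G; the new quay: 0A 3G)
4. 1 gremlin ← the old quay.  (the old quay: 5A 1G; the new quay: 0A 2G)
5. 2 adults → the new quay.  (the old quay: 3A 1G; the new quay: 2A 2G)
6. 1 gremlin ← the old quay.  (the old quay: 3A 2G; the new quay: 2A 1G)
7. 1 adult and 1 gremlin → the new quay.  (the old quay: 2A 1G; the new quay: 3A 2G)
8. 1 gremlin ← the old quay.  (the old quay: 2A 2G; the new quay: 3A 1G)
9. 2 gremlins → the new quay.  (the old quay: 2A 0G; the new quay: 3A 3G)
10. 1 gremlin ← the old quay.  (the old quay: 2A 1G; the new quay: 3A 2G)
11. 1 adult and 1 gremlin → the new quay.  (the old quay: 1A 0G; the new quay: 4A 3G)
12. 1 gremlin ← the old quay.  (the old quay: 1A 1G; the new quay: 4A 2G)
13. 1 adult and 1 gremlin → the new quay.  (the old quay: 0A 0G; the new quay: 5A 3G)

13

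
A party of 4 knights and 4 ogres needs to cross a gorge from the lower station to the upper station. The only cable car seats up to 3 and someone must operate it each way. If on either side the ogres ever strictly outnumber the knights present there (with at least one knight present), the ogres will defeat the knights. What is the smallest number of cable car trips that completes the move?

Counting alone: each trip to the upper station takes at most 3 across and each return brings at least 1 back, so after t trips out (and t−1 returns) at most 3t − (t−1) of the 8 are across; that first reaches 8 at t = 4, so at least 7 crossings are needed.
The safety rule pushes this higher. Following every safe sequence of crossings, the most of the 8 that can be at the upper station as the cable car arrives there on crossing 7 is 7 — never all 8.
So no plan with fewer than 9 crossings exists, and this one achieves 9:
1. 2 ogres → the upper station.  (the lower station: 4K 2O; the upper station: 0K 2O)
2. 1 ogre ← the lower station.  (the lower station: 4K 3O; the upper station: 0K 1O)
3. 3 ogres → the upper station.  (the lower station: 4K 0O; the upper station: 0K 4O)
4. 1 ogre ← the lower station.  (the lower station: 4K 1O; the upper station: 0K 3O)
5. 3 knights → the upper station.  (the lower station: 1K 1O; the upper station: 3K 3O)
6. 1 knight and 1 ogre ← the lower station.  (the lower station: 2K 2O; the upper station: 2K 2O)
7. 2 knights → the upper station.  (the lower station: 0K 2O; the upper station: 4K 2O)
8. 1 ogre ← the lower station.  (the lower station: 0K 3O; the upper station: 4K 1O)
9. 3 ogres → the upper station.  (the lower station: 0K 0O; the upper station: 4K 4O)

9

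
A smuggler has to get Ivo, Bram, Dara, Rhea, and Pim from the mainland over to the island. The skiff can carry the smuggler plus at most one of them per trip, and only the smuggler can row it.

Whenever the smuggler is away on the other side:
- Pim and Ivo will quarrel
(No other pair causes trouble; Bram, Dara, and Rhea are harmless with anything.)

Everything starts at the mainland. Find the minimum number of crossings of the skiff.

9

Counting alone: the smuggler can take at most 1 across per trip to the island, so moving all 5 needs at least 5 loaded trips out, with a return between consecutive ones — at least 9 crossings.
The plan below uses exactly 9 crossings, so it is optimal:
1. Smuggler goes to the island with Ivo.
2. Smuggler goes back to the mainland alone.
3. Smuggler goes to the island with Bram.
4. Smuggler goes back to the mainland alone.
5. Smuggler goes to the island with Dara.
6. Smuggler goes back to the mainland alone.
7. Smuggler goes to the island with Rhea.
8. Smuggler goes back to the mainland alone.
9. Smuggler goes to the island with Pim.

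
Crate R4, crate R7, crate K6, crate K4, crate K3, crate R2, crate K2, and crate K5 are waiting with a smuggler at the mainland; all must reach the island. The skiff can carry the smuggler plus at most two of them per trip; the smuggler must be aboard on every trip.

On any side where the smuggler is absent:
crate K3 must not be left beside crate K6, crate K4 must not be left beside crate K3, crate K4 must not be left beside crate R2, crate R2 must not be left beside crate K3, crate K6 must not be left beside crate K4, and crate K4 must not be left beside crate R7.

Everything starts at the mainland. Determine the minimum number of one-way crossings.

Counting alone: the smuggler can take at most 2 across per trip to the island, so moving all 8 needs at least 4 loaded trips out, with a return between consecutive ones — at least 7 crossings.
The safety rule pushes this higher. Following every safe sequence of crossings, the most of the 8 that can be at the island as the skiff arrives there on crossings 7, 9, 11 is 5, 6, 7 respectively — never all 8.
So no plan with fewer than 13 crossings exists, and this one achieves 13:
1. Smuggler goes to the island with crate K3 and crate K4.
2. Smuggler goes back to the mainland with crate K4.
3. Smuggler goes to the island with crate K4 and crate R4.
4. Smuggler goes back to the mainland with crate K4.
5. Smuggler goes to the island with crate K4 and crate R7.
6. Smuggler goes back to the mainland with crate K4.
7. Smuggler goes to the island with crate K6 and crate R2.
8. Smuggler goes back to the mainland with crate K3.
9. Smuggler goes to the island with crate K2 and crate K4.
10. Smuggler goes back to the mainland with crate K4.
11. Smuggler goes to the island with crate K4 and crate K5.
12. Smuggler goes back to the mainland with crate K4.
13. Smuggler goes to the island with crate K3 and crate K4.

13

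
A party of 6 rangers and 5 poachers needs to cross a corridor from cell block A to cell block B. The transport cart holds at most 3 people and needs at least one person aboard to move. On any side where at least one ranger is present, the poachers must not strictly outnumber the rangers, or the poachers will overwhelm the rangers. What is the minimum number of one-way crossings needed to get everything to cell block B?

9

Counting alone: each trip to cell block B takes at most 3 across and each return brings at least 1 back, so after t trips out (and t−1 returns) at most 3t − (t−1) of the 11 are across; that first reaches 11 at t = 5, so at least 9 crossings are needed.
The plan below uses exactly 9 crossings, so it is optimal:
1. 3 poachers → cell block B.  (cell block A: 6R 2P; cell block B: 0R 3P)
2. 1 poacher ← cell block A.  (cell block A: 6R 3P; cell block B: 0R 2P)
3. 3 rangers → cell block B.  (cell block A: 3R 3P; cell block B: 3R 2P)
4. 1 ranger ← cell block A.  (cell block A: 4R 3P; cell block B: 2R 2P)
5. 2 rangers and 1 poacher → cell block B.  (cell block A: 2R 2P; cell block B: 4R 3P)
6. 1 ranger ← cell block A.  (cell block A: 3R 2P; cell block B: 3R 3P)
7. 2 rangers and 1 poacher → cell block B.  (cell block A: 1R 1P; cell block B: 5R 4P)
8. 1 ranger ← cell block A.  (cell block A: 2R 1P; cell block B: 4R 4P)
9. 2 rangers and 1 poacher → cell block B.  (cell block A: 0R 0P; cell block B: 6R 5P)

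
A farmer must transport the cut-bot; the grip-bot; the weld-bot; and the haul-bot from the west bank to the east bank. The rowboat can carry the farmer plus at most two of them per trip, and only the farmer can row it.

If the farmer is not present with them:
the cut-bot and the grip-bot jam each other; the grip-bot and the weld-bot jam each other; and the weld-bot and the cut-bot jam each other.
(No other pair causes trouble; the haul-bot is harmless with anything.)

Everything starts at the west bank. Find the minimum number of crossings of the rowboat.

Counting alone: the farmer can take at most 2 across per trip to the east bank, so moving all 4 needs at least 2 loaded trips out, with a return between consecutive ones — at least 3 crossings.
The safety rule pushes this higher. Following every safe sequence of crossings, the most of the 4 that can be at the east bank as the rowboat arrives there on crossing 3 is 3 — never all 4.
So no plan with fewer than 5 crossings exists, and this one achieves 5:
1. Farmer goes to the east bank with the cut-bot and the grip-bot.
2. Farmer goes back to the west bank with the cut-bot.
3. Farmer goes to the east bank with the cut-bot and the haul-bot.
4. Farmer goes back to the west bank with the cut-bot.
5. Farmer goes to the east bank with the cut-bot and the weld-bot.

5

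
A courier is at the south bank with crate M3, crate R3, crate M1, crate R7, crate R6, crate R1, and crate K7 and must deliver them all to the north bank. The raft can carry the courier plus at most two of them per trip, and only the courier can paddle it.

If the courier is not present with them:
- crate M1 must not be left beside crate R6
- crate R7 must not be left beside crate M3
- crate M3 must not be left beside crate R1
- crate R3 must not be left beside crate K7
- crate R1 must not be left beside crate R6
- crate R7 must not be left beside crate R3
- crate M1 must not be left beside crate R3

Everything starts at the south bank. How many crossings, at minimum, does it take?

Whatever the first load, the items left behind include a forbidden pair without the courier. No opening move is safe, so no plan exists.

impossible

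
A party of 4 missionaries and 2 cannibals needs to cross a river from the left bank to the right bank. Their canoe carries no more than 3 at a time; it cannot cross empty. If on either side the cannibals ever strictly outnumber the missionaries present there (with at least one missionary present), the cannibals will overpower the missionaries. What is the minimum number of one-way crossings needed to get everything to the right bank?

5

Counting alone: each trip to the right bank takes at most 3 across and each return brings at least 1 back, so after t trips out (and t−1 returns) at most 3t − (t−1) of the 6 are across; that first reaches 6 at t = 3, so at least 5 crossings are needed.
The plan below uses exactly 5 crossings, so it is optimal:
1. 2 cannibals → the right bank.  (the left bank: 4M 0C; the right bank: 0M 2C)
2. 1 cannibal ← the left bank.  (the left bank: 4M 1C; the right bank: 0M 1C)
3. 2 missionaries and 1 cannibal → the right bank.  (the left bank: 2M 0C; the right bank: 2M 2C)
4. 1 cannibal ← the left bank.  (the left bank: 2M 1C; the right bank: 2M 1C)
5. 2 missionaries and 1 cannibal → the right bank.  (the left bank: 0M 0C; the right bank: 4M 2C)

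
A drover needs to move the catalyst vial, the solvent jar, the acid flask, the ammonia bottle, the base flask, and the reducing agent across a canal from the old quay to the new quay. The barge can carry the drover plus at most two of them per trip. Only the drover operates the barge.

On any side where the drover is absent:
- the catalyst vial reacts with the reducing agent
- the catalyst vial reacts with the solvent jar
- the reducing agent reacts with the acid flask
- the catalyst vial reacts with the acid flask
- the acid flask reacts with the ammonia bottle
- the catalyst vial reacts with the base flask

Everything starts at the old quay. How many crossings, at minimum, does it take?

Counting alone: the drover can take at most 2 across per trip to the new quay, so moving all 6 needs at least 3 loaded trips out, with a return between consecutive ones — at least 5 crossings.
The safety rule pushes this higher. Following every safe sequence of crossings, the most of the 6 that can be at the new quay as the barge arrives there on crossings 5, 7 is 4, 5 respectively — never all 6.
So no plan with fewer than 9 crossings exists, and this one achieves 9:
1. Drover goes to the new quay with the acid flask and the catalyst vial.
2. Drover goes back to the old quay with the catalyst vial.
3. Drover goes to the new quay with the catalyst vial and the solvent jar.
4. Drover goes back to the old quay with the catalyst vial.
5. Drover goes to the new quay with the base flask and the catalyst vial.
6. Drover goes back to the old quay with the catalyst vial.
7. Drover goes to the new quay with the ammonia bottle and the reducing agent.
8. Drover goes back to the old quay with the acid flask.
9. Drover goes to the new quay with the acid flask and the catalyst vial.

9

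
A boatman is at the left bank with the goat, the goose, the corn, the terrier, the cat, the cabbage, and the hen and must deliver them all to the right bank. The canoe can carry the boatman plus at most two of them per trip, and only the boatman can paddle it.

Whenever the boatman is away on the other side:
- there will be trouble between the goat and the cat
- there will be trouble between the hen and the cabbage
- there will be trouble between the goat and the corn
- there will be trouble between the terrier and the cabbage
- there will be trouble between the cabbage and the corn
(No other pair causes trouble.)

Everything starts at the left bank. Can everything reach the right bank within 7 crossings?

Counting alone: the boatman can take at most 2 across per trip to the right bank, so moving all 7 needs at least 4 loaded trips out, with a return between consecutive ones — at least 7 crossings.
The safety rule pushes this higher. Following every safe sequence of crossings, the most of the 7 that can be at the right bank as the canoe arrives there on crossing 7 is 6 — never all 7.
So the move cannot be finished within 7 crossings. (The shortest complete plan takes 9:)
1. Boatman goes to the right bank with the cabbage and the goat.  [the left bank: the cat, the corn, the goose, the hen, the terrier | the right bank: the cabbage, the goat]
2. Boatman goes back to the left bank alone.  [the left bank: the cat, the corn, the goose, the hen, the terrier | the right bank: the cabbage, the goat]
3. Boatman goes to the right bank with the goose.  [the left bank: the cat, the corn, the hen, the terrier | the right bank: the cabbage, the goat, the goose]
4. Boatman goes back to the left bank alone.  [the left bank: the cat, the corn, the hen, the terrier | the right bank: the cabbage, the goat, the goose]
5. Boatman goes to the right bank with the corn and the terrier.  [the left bank: the cat, the hen | the right bank: the cabbage, the corn, the goat, the goose, the terrier]
6. Boatman goes back to the left bank with the cabbage and the goat.  [the left bank: the cabbage, the cat, the goat, the hen | the right bank: the corn, the goose, the terrier]
7. Boatman goes to the right bank with the cat and the hen.  [the left bank: the cabbage, the goat | the right bank: the cat, the corn, the goose, the hen, the terrier]
8. Boatman goes back to the left bank alone.  [the left bank: the cabbage, the goat | the right bank: the cat, the corn, the goose, the hen, the terrier]
9. Boatman goes to the right bank with the cabbage and the goat.  [the left bank: — | the right bank: the cabbage, the cat, the corn, the goat, the goose, the hen, the terrier]

No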